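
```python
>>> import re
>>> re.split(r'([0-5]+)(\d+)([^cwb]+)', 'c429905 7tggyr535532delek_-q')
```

['c', '42', '9905', ' 7tggyr535532delek_-q', '']

This matches one or more of a character in [0-5] (captured); then one or more of a digit (captured); then one or more of any character except [cwb] (captured).
`re.split` interleaves the captured-group text with the surrounding fragments.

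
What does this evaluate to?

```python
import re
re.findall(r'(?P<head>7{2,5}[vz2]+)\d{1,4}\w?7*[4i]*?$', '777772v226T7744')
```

Pattern: 2 to 5 of a literal '7', then one or more of one of [vz2] (captured as 'head'); then 1 to 4 of a digit, then optionally a word character; then zero or more of a literal '7', then zero or more of one of [4i] (lazy); then anchored at the end.
Scanning left to right: at [0:15] match '777772v226T7744', group 1 = '777772v22'.
Because there's exactly one group, `findall` drops the full match and keeps group 1 from the one hit.

['777772v22']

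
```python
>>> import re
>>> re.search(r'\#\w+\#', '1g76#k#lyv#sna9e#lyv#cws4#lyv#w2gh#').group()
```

`re.search` scans for the first position where the pattern succeeds.
The match spans [4:7] → '#k#'.

'#k#'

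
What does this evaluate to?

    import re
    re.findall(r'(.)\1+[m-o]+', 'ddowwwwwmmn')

['d', 'w']

The backreference `\1` re-matches whatever the first group consumed, character for character.
With a single group, `findall` returns only what that group captured — 2 items.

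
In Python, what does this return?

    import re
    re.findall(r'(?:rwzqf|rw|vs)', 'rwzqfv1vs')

['rwzqf', 'vs']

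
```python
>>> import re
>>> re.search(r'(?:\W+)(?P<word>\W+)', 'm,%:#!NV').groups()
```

('!',)

Pattern: one or more of a non-word character (non-capturing group); then one or more of a non-word character (captured as 'word').
`search` walks the string left to right and returns the first match it finds.
The match spans [1:6] → ',%:#!'.
Captured: group 1 = '!'.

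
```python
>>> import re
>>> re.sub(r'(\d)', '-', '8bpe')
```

Pattern: a digit (captured).
Matches: at [0:1] → '8'.
Every occurrence is swapped for '-'.

'-bpe'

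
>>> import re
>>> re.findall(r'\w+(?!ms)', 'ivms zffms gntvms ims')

['ivms', 'zffms', 'gntvms', 'ims']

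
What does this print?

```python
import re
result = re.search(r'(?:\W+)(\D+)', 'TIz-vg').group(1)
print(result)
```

vg

This matches one or more of a non-word character (non-capturing group); then one or more of a non-digit (captured).
Unlike `match`, `search` isn't anchored — it looks for the pattern anywhere in the string.
The match spans [3:6] → '-vg'.
Captured: group 1 = 'vg'.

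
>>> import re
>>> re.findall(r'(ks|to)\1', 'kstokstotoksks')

['to', 'ks']

After group 1 captures some text, `\1` only succeeds where that same text appears again.
One capturing group, so `findall` returns just the captured substring from each match — 2 in all.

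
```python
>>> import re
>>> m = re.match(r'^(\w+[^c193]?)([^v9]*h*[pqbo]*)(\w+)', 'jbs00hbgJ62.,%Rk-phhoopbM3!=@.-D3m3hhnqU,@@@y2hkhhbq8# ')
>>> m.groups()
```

('jbs00hbgJ62.', ',%Rk-phhoopbM3!=@.-D3m3hhnqU,@@@y2hkhhbq', '8')

This matches anchored at the start of the string; then one or more of a word character, then optionally any character except [c193] (captured); then zero or more of any character except [v9], then zero or more of a literal 'h', then zero or more of one of [pqbo] (captured); then one or more of a word character (captured).
`match` is anchored at position 0; if the pattern doesn't fit there, it returns None.
The match spans [0:53] → 'jbs00hbgJ62.,%Rk-phhoopbM3!=@.-D3m3hhnqU,@@@y2hkhhbq8'.
Captured: group 1 = 'jbs00hbgJ62.', group 2 = ',%Rk-phhoopbM3!=@.-D3m3hhnqU,@@@y2hkhhbq', group 3 = '8'.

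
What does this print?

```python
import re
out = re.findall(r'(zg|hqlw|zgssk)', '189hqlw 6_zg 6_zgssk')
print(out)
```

Alternation tries branches left to right and keeps the first one that lets the overall match succeed at that position.
Walking the string: at [3:7] match 'hqlw', group 1 = 'hqlw'; at [10:12] match 'zg', group 1 = 'zg'; at [15:17] match 'zg', group 1 = 'zg'.
One capturing group, so `findall` returns just the captured substring from each match — 3 in all.

['hqlw', 'zg', 'zg']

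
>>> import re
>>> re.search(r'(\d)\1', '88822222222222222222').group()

'88'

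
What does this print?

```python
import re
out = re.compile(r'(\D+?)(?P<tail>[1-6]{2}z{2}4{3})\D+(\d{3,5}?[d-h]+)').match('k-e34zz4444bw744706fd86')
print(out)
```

None

`re.match` won't scan ahead — the pattern has to work from the very first character.
Here the pattern fails at index 0, so the call returns None.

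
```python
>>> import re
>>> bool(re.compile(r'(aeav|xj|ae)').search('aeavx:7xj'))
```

True

`re.search` scans for the first position where the pattern succeeds.
The match spans [0:4] → 'aeav'.
Captured: group 1 = 'aeav'.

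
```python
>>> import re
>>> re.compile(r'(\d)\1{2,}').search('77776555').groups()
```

After group 1 captures some text, `\1` only succeeds where that same text appears again.
`re.search` scans for the first position where the pattern succeeds.
The match spans [0:4] → '7777'.
Captured: group 1 = '7'.

('7',)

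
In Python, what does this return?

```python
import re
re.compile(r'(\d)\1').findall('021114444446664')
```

['1', '4', '4', '4', '6']

A backreference is literal: `\1` must see the identical characters the first group matched.
With a single group, `findall` returns only what that group captured — 5 items.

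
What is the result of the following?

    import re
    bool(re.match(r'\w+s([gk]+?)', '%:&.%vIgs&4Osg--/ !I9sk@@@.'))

`re.match` only tries the pattern at the start of the string.
Here the string doesn't start with a match, so the call returns None, and `bool(None)` is False.

False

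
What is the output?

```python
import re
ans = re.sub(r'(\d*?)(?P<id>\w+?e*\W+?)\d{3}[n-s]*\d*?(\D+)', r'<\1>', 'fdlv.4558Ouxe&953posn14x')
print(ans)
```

Pattern: zero or more of a digit (lazy) (captured); then one or more of a word character (lazy), then zero or more of the literal 'e', then one or more of a non-word character (lazy) (captured as 'id'); then exactly 3 of a digit, then zero or more of a character in [n-s], then zero or more of a digit (lazy); then one or more of a non-digit (captured).
Matches: at [0:14] → 'fdlv.4558Ouxe&'.
Each match is replaced using the text its own group 1 captured.

<>953posn14x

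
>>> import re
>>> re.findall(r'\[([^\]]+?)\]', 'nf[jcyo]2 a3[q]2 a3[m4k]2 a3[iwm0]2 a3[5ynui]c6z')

Scanning left to right: at [2:8] match '[jcyo]', group 1 = 'jcyo'; at [12:15] match '[q]', group 1 = 'q'; at [19:24] match '[m4k]', group 1 = 'm4k'; at [28:34] match '[iwm0]', group 1 = 'iwm0'; at [38:45] match '[5ynui]', group 1 = '5ynui'.
`findall` collects group 1 from each match (5 total).

['jcyo', 'q', 'm4k', 'iwm0', '5ynui']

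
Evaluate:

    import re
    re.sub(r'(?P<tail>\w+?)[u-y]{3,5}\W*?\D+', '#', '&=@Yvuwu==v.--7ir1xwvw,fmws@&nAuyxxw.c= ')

'&=@##'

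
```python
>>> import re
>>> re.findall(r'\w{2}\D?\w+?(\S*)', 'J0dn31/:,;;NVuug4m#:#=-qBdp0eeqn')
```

['31/:,;;NVuug4m#:#=-qBdp0eeqn']

This matches exactly 2 of a word character; then optionally a non-digit, then one or more of a word character (lazy); then zero or more of a non-whitespace character (captured).
Scanning left to right: at [0:32] match 'J0dn31/:,;;NVuug4m#:#=-qBdp0eeqn', group 1 = '31/:,;;NVuug4m#:#=-qBdp0eeqn'.
One capturing group, so `findall` returns just the captured substring from the one match — 1 in all.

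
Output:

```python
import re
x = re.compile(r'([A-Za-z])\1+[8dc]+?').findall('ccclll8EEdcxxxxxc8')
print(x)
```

`\1` has to match the exact text group 1 already captured.
Matches: at [0:3] match 'ccc', group 1 = 'c'; at [3:7] match 'lll8', group 1 = 'l'; at [7:10] match 'EEd', group 1 = 'E'; at [11:17] match 'xxxxxc', group 1 = 'x'.
Because there's exactly one group, `findall` drops the full match and keeps group 1 from each hit.

['c', 'l', 'E', 'x']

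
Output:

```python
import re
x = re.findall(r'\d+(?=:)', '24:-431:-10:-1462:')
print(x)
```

The positive lookaround only admits positions where the adjacent text matches; those characters stay outside the span.
Scanning left to right: at [0:2] → '24'; at [4:7] → '431'; at [9:11] → '10'; at [13:17] → '1462'.
`findall` yields the raw match text (4 of them) because the pattern has no groups.

['24', '431', '10', '1462']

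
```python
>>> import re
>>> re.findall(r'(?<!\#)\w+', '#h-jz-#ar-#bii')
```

Because the assertion is negative and zero-width, positions next to the forbidden text are skipped.
`findall` yields the raw match text (3 of them) because the pattern has no groups.

['jz', 'r', 'ii']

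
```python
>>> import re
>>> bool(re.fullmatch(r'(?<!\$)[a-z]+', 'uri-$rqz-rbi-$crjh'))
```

`re.fullmatch` requires the pattern to consume the entire string.
Here the pattern can't cover the whole string, so the call returns None, and `bool(None)` is False.

False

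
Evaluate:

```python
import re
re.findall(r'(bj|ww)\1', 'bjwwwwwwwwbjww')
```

['ww', 'ww']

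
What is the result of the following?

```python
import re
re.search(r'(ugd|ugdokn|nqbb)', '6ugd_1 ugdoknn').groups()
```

('ugd',)

Unlike `match`, `search` isn't anchored — it looks for the pattern anywhere in the string.
The match spans [1:4] → 'ugd'.
Captured: group 1 = 'ugd'.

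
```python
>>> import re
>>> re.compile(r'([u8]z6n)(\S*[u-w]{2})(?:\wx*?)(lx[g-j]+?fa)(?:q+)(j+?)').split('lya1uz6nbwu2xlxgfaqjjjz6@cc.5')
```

['lya1', 'uz6n', 'bwu', 'lxgfa', 'j', 'jjz6@cc.5']

The pattern matches one of [u8], then the literal 'z6n' (captured); then zero or more of a non-whitespace character, then exactly 2 of a character in [u-w] (captured); then a word character, then zero or more of a literal 'x' (lazy) (non-capturing group); then the literal 'lx', then one or more of a character in [g-j] (lazy), then the literal 'fa' (captured); then one or more of a literal 'q' (non-capturing group); then one or more of a literal 'j' (lazy) (captured).
With the lazy modifier that quantifier settles for the fewest repetitions that let the rest of the pattern succeed (the atoms after it are unaffected and can still be greedy).
Matches to split on: at [4:20] → 'uz6nbwu2xlxgfaqj'.
`re.split` interleaves the captured-group text with the surrounding fragments.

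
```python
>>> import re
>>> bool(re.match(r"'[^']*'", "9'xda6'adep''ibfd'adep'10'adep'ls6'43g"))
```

False

`re.match` only tries the pattern at the start of the string.
Here the pattern fails at index 0, so the call returns None, and `bool(None)` is False.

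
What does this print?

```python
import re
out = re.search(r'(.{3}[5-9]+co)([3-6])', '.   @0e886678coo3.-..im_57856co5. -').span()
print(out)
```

(21, 32)

The match spans [21:32] → 'im_57856co5'.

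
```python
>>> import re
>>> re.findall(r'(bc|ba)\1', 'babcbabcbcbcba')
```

['bc']

After group 1 captures some text, `\1` only succeeds where that same text appears again.
Matches: at [6:10] match 'bcbc', group 1 = 'bc'.
Because there's exactly one group, `findall` drops the full match and keeps group 1 from the one hit.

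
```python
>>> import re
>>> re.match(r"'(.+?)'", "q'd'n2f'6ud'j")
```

`match` is anchored at position 0; if the pattern doesn't fit there, it returns None.
Here the string doesn't start with a match, so the call returns None.

None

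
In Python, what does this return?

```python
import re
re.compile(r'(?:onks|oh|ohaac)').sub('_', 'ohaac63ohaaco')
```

'_aac63_aaco'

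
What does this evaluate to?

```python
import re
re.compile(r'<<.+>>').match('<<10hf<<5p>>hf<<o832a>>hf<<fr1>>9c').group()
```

'<<10hf<<5p>>hf<<o832a>>hf<<fr1>>'

`re.match` only tries the pattern at the start of the string.
The match spans [0:32] → '<<10hf<<5p>>hf<<o832a>>hf<<fr1>>'.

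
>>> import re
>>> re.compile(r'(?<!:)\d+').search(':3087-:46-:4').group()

'087'

Because the assertion is negative and zero-width, positions next to the forbidden text are skipped.
The match spans [2:5] → '087'.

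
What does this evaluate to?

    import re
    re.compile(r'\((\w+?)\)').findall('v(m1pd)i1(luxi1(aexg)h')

Matches: at [1:7] match '(m1pd)', group 1 = 'm1pd'; at [15:21] match '(aexg)', group 1 = 'aexg'.
With a single group, `findall` returns only what that group captured — 2 items.

['m1pd', 'aexg']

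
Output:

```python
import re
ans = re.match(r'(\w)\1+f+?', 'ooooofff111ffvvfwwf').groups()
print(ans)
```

`\1` has to match the exact text group 1 already captured.
`re.match` only tries the pattern at the start of the string.
The match spans [0:6] → 'ooooof'.
Captured: group 1 = 'o'.

('o',)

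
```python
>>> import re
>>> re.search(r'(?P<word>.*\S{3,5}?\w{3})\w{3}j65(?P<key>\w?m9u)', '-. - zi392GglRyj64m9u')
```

Here no position works, so the call returns None.

None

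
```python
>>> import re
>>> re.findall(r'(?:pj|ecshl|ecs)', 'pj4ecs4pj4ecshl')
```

The regex engine tests alternatives in the order written; an earlier branch that matches wins even if a later one would match more.
Walking the string: at [0:2] → 'pj'; at [3:6] → 'ecs'; at [7:9] → 'pj'; at [10:15] → 'ecshl'.
Since nothing is captured, `findall` lists the 4 matched substrings directly.

['pj', 'ecs', 'pj', 'ecshl']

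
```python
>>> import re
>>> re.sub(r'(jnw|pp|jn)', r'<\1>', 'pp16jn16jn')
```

`\1` in the replacement pulls in group 1's text for each match.

'<pp>16<jn>16<jn>'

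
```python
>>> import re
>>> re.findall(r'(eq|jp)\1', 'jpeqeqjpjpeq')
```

['eq', 'jp']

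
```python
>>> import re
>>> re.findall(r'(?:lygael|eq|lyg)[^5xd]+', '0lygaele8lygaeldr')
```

Matches: at [1:15] → 'lygaele8lygael'.
No capturing groups, so `findall` returns the 1 full match string.

['lygaele8lygael']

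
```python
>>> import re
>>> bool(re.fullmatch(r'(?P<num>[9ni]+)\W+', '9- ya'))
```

False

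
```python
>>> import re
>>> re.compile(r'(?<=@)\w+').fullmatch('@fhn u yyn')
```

None

The lookaround is zero-width — it requires the adjacent text to match without consuming it, so the asserted text isn't part of the match.
`fullmatch` succeeds only if the pattern covers the string from start to end.
Here there's no way to consume every character, so the call returns None.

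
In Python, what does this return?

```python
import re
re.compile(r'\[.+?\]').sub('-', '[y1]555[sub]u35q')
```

Every occurrence is swapped for '-'.

'-555-u35q'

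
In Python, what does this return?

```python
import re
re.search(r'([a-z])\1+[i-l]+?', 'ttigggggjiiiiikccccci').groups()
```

('t',)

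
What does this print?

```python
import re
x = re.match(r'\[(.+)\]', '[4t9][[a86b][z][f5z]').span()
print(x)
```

`re.match` only tries the pattern at the start of the string.
The match spans [0:20] → '[4t9][[a86b][z][f5z]'.
Captured: group 1 = '4t9][[a86b][z][f5z'.

(0, 20)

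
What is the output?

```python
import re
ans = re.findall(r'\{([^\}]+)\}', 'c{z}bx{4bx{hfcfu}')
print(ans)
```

['z', '4bx{hfcfu']

Matches: at [1:4] match '{z}', group 1 = 'z'; at [6:17] match '{4bx{hfcfu}', group 1 = '4bx{hfcfu'.
One capturing group, so `findall` returns just the captured substring from each match — 2 in all.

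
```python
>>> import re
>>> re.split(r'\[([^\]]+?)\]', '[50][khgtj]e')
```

['', '50', '', 'khgtj', 'e']

`re.split` interleaves the captured-group text with the surrounding fragments.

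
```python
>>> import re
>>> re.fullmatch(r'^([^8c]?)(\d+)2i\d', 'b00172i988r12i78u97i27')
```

None

`re.fullmatch` requires the pattern to consume the entire string.
Here there's no way to consume every character, so the call returns None.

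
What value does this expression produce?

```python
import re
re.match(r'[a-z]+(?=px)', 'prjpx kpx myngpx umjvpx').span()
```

(0, 3)

With `match`, the pattern is implicitly anchored at the beginning.
The match spans [0:3] → 'prj'.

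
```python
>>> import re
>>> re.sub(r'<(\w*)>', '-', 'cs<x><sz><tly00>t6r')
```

Each match is replaced by '-'.

'cs---t6r'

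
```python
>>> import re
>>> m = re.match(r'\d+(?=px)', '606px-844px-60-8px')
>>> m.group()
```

'606'

Lookahead/lookbehind check context without consuming it, so the matched span excludes the asserted characters.
`re.match` only tries the pattern at the start of the string.
The match spans [0:3] → '606'.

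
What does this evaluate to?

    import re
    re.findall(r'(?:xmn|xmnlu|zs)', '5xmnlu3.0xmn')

['xmn', 'xmn']

Branches in `(...|...)` are attempted left-to-right; the first branch that allows the whole pattern to succeed is taken.
Scanning left to right: at [1:4] → 'xmn'; at [9:12] → 'xmn'.
No capturing groups, so `findall` returns the 2 full match strings.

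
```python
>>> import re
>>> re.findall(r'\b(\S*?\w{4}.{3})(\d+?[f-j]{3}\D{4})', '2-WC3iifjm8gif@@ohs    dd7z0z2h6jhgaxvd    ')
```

The pattern matches a word boundary (`\b`, zero-width); then zero or more of a non-whitespace character (lazy), then exactly 4 of a word character, then exactly 3 of any character (captured); then one or more of a digit (lazy), then exactly 3 of a character in [f-j], then exactly 4 of a non-digit (captured).
Matches: at [0:18] match '2-WC3iifjm8gif@@oh', groups = ('2-WC3iifjm', '8gif@@oh'); at [23:39] match 'dd7z0z2h6jhgaxvd', groups = ('dd7z0z2h', '6jhgaxvd').
2 groups means each result is a tuple of 2 captured strings — 2 here.

[('2-WC3iifjm', '8gif@@oh'), ('dd7z0z2h', '6jhgaxvd')]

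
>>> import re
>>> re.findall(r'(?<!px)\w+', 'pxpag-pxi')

['pxpag', 'pxi']

`(?!…)`/`(?<!…)` only lets a position through if the neighbouring text does NOT match; no characters are consumed.
With no groups in the pattern, `findall` gives back each whole match — 2 here.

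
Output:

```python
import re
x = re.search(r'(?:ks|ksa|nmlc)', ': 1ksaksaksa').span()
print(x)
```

(3, 5)

Branches in `(...|...)` are attempted left-to-right; the first branch that allows the whole pattern to succeed is taken.
`search` walks the string left to right and returns the first match it finds.
The match spans [3:5] → 'ks'.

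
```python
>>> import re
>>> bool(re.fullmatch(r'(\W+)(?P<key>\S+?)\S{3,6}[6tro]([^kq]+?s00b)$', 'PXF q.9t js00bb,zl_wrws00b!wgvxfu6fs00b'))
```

False

The pattern matches one or more of a non-word character (captured); then one or more of a non-whitespace character (lazy) (captured as 'key'); then 3 to 6 of a non-whitespace character, then one of [6tro]; then one or more of any character except [kq] (lazy), then the literal 's0', then the literal '0b' (captured); then anchored at the end.
`re.fullmatch` requires the pattern to consume the entire string.
Here the pattern can't cover the whole string, so the call returns None, and `bool(None)` is False.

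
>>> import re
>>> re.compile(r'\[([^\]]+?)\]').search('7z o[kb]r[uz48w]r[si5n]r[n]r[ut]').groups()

`re.search` tries every starting position until one works.
The match spans [4:8] → '[kb]'.
Captured: group 1 = 'kb'.

('kb',)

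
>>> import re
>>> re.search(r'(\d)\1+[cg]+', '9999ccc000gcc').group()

'9999ccc'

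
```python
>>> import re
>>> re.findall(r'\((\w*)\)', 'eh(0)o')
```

Scanning left to right: at [2:5] match '(0)', group 1 = '0'.
One capturing group, so `findall` returns just the captured substring from the one match — 1 in all.

['0']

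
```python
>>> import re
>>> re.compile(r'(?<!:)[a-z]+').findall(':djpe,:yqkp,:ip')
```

A negative assertion filters positions out without eating any characters.
Walking the string: at [2:5] → 'jpe'; at [8:11] → 'qkp'; at [14:15] → 'p'.
Since nothing is captured, `findall` lists the 3 matched substrings directly.

['jpe', 'qkp', 'p']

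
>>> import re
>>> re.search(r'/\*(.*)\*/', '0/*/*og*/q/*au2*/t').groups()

('/*og*/q/*au2',)

`search` walks the string left to right and returns the first match it finds.
The match spans [1:17] → '/*/*og*/q/*au2*/'.
Captured: group 1 = '/*og*/q/*au2'.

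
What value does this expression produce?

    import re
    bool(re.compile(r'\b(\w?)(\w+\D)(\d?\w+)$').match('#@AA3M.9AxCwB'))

False

The pattern matches a word boundary (`\b`, zero-width); then optionally a word character (captured); then one or more of a word character, then a non-digit (captured); then optionally a digit, then one or more of a word character (captured); then anchored at the end.
`re.match` only tries the pattern at the start of the string.
Here position 0 doesn't satisfy it, so the call returns None, and `bool(None)` is False.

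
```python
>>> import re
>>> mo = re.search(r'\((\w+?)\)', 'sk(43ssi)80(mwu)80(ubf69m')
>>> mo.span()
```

(2, 9)

The match spans [2:9] → '(43ssi)'.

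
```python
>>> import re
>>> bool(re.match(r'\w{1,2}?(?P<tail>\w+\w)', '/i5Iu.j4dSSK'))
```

False

Pattern: 1 to 2 of a word character (lazy); then one or more of a word character, then a word character (captured as 'tail').
With `match`, the pattern is implicitly anchored at the beginning.
Here the pattern fails at index 0, so the call returns None, and `bool(None)` is False.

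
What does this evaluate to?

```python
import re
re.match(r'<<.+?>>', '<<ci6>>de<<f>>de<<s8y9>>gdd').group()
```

'<<ci6>>'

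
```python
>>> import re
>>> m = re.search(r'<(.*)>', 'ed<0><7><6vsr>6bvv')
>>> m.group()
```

'<0><7><6vsr>'

The match spans [2:14] → '<0><7><6vsr>'.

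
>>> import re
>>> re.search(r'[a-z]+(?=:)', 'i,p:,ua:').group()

'p'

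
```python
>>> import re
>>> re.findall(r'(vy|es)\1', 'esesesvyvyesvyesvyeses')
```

['es', 'vy', 'es']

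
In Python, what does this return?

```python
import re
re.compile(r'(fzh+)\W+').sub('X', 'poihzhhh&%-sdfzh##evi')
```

Each match is replaced by 'X'.

'poihzhhh&%-sdXevi'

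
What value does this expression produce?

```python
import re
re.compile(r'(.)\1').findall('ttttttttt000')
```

['t', 't', 't', 't', '0']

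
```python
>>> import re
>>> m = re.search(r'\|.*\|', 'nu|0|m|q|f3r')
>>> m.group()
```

`search` walks the string left to right and returns the first match it finds.
The match spans [2:9] → '|0|m|q|'.

'|0|m|q|'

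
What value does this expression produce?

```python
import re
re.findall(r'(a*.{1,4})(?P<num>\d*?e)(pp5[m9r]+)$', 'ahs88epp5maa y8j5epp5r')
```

Pattern: zero or more of the literal 'a', then 1 to 4 of any character (captured); then zero or more of a digit (lazy), then the literal 'e' (captured as 'num'); then the literal 'pp5', then one or more of one of [m9r] (captured); then anchored at the end.
Walking the string: at [10:22] match 'aa y8j5epp5r', groups = ('aa y8j', '5e', 'pp5r').
3 groups means the one result is a tuple of 3 captured strings — 1 here.

[('aa y8j', '5e', 'pp5r')]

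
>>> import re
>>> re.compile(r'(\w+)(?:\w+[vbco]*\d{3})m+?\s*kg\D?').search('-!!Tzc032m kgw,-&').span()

(3, 14)

The match spans [3:14] → 'Tzc032m kgw'.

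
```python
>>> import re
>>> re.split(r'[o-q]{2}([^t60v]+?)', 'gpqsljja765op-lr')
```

['g', 's', 'ljja765', '-', 'lr']

`re.split` interleaves the captured-group text with the surrounding fragments.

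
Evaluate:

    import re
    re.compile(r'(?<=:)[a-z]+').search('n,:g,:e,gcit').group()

'g'

Lookahead/lookbehind check context without consuming it, so the matched span excludes the asserted characters.
The match spans [3:4] → 'g'.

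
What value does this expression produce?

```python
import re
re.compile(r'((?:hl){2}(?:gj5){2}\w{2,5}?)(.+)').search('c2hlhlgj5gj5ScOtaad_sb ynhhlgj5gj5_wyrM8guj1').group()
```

'hlhlgj5gj5ScOtaad_sb ynhhlgj5gj5_wyrM8guj1'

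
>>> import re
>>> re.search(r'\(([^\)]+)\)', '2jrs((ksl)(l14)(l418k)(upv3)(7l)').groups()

The match spans [4:10] → '((ksl)'.
Captured: group 1 = '(ksl'.

('(ksl',)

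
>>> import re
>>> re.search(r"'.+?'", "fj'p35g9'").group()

`re.search` scans for the first position where the pattern succeeds.
The match spans [2:9] → "'p35g9'".

"'p35g9'"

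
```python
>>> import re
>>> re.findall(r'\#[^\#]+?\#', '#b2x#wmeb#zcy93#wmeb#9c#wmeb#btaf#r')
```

['#b2x#', '#zcy93#', '#9c#', '#btaf#']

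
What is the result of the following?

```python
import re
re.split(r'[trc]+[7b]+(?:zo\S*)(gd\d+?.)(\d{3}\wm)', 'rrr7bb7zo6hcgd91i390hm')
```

['', 'gd91i', '390hm', '']

`re.split` interleaves the captured-group text with the surrounding fragments.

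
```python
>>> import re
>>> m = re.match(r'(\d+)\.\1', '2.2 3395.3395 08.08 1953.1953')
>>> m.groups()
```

('2',)

A backreference is literal: `\1` must see the identical characters the first group matched.
With `match`, the pattern is implicitly anchored at the beginning.
The match spans [0:3] → '2.2'.
Captured: group 1 = '2'.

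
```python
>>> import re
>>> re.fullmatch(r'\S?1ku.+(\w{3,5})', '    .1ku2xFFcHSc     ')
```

None

Pattern: optionally a non-whitespace character; then the literal '1ku', then one or more of any character; then 3 to 5 of a word character (captured).
`fullmatch` succeeds only if the pattern covers the string from start to end.
Here the string isn't matched end-to-end, so the call returns None.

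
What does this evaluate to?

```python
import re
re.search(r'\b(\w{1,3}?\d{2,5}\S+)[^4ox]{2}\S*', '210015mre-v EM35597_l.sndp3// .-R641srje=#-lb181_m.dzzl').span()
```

(0, 29)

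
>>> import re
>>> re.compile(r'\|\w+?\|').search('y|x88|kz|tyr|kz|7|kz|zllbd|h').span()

(1, 6)

The match spans [1:6] → '|x88|'.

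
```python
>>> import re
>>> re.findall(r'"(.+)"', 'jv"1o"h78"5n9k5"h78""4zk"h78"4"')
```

['1o"h78"5n9k5"h78""4zk"h78"4']

With a single group, `findall` returns only what that group captured — 1 item.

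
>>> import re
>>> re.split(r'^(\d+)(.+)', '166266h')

The pattern matches anchored at the start of the string; then one or more of a digit (captured); then one or more of any character (captured).
Matches to split on: at [0:7] → '166266h'.
The group in the pattern means `split` returns the separators' captures alongside the pieces.

['', '166266', 'h', '']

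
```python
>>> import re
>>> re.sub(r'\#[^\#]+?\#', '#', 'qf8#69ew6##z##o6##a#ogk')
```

'qf8####ogk'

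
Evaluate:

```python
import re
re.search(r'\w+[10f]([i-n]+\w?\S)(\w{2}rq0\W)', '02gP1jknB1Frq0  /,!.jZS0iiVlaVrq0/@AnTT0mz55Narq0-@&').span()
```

The match spans [0:15] → '02gP1jknB1Frq0 '.

(0, 15)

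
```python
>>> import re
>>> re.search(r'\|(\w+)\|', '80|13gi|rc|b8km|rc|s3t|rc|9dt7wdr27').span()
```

`re.search` scans for the first position where the pattern succeeds.
The match spans [2:8] → '|13gi|'.
Captured: group 1 = '13gi'.

(2, 8)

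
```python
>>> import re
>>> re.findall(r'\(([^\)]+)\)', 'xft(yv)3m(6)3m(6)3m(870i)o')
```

['yv', '6', '6', '870i']

Walking the string: at [3:7] match '(yv)', group 1 = 'yv'; at [9:12] match '(6)', group 1 = '6'; at [14:17] match '(6)', group 1 = '6'; at [19:25] match '(870i)', group 1 = '870i'.
With a single group, `findall` returns only what that group captured — 4 items.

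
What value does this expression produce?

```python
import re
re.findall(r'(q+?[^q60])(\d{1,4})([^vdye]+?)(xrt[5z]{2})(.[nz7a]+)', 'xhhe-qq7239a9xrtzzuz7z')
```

[('qq7', '239', 'a9', 'xrtzz', 'uz7z')]

With 5 capturing groups, `findall` returns a 5-tuple per match.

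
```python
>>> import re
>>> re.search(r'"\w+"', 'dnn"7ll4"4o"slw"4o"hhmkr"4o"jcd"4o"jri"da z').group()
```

`search` walks the string left to right and returns the first match it finds.
The match spans [3:9] → '"7ll4"'.

'"7ll4"'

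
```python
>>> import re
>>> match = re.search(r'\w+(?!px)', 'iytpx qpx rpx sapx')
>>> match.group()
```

'iytpx'

A negative assertion filters positions out without eating any characters.
The match spans [0:5] → 'iytpx'.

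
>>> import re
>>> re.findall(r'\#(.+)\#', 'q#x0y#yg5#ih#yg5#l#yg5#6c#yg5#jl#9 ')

Matches: at [1:33] match '#x0y#yg5#ih#yg5#l#yg5#6c#yg5#jl#', group 1 = 'x0y#yg5#ih#yg5#l#yg5#6c#yg5#jl'.
With a single group, `findall` returns only what that group captured — 1 item.

['x0y#yg5#ih#yg5#l#yg5#6c#yg5#jl']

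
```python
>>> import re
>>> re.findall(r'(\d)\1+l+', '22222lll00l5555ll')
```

['2', '0', '5']

`\1` has to match the exact text group 1 already captured.
Because there's exactly one group, `findall` drops the full match and keeps group 1 from each hit.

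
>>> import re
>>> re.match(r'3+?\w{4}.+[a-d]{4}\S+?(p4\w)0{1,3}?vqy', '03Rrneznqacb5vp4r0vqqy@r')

Pattern: one or more of a literal '3' (lazy), then exactly 4 of a word character, then one or more of any character; then exactly 4 of a character in [a-d], then one or more of a non-whitespace character (lazy); then the literal 'p4', then a word character (captured); then 1 to 3 of a literal '0' (lazy), then the literal 'vqy'.
With `match`, the pattern is implicitly anchored at the beginning.
Here position 0 doesn't satisfy it, so the call returns None.

None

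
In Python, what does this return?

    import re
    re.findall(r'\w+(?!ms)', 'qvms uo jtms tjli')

The negative lookahead/lookbehind blocks any match where the forbidden context is present.
Scanning left to right: at [0:4] → 'qvms'; at [5:7] → 'uo'; at [8:12] → 'jtms'; at [13:17] → 'tjli'.
`findall` yields the raw match text (4 of them) because the pattern has no groups.

['qvms', 'uo', 'jtms', 'tjli']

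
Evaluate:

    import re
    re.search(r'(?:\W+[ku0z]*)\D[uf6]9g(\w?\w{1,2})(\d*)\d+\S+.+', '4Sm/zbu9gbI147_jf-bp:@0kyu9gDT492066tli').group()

The pattern matches one or more of a non-word character, then zero or more of one of [ku0z] (non-capturing group); then a non-digit, then one of [uf6], then the literal '9g'; then optionally a word character, then 1 to 2 of a word character (captured); then zero or more of a digit (captured); then one or more of a digit; then one or more of a non-whitespace character, then one or more of any character.
The match spans [3:39] → '/zbu9gbI147_jf-bp:@0kyu9gDT492066tli'.

'/zbu9gbI147_jf-bp:@0kyu9gDT492066tli'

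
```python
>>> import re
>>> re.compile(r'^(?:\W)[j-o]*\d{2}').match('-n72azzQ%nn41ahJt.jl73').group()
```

'-n72'

`re.match` won't scan ahead — the pattern has to work from the very first character.
The match spans [0:4] → '-n72'.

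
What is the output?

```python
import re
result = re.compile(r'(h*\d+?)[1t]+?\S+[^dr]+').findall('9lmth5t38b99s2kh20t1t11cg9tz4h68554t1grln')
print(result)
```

['h5']

`findall` collects group 1 from the one match (1 total).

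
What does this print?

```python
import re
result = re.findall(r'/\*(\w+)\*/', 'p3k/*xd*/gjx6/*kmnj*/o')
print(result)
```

One capturing group, so `findall` returns just the captured substring from each match — 2 in all.

['xd', 'kmnj']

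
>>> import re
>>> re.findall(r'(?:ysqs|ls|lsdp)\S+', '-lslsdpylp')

Walking the string: at [1:10] → 'lslsdpylp'.
No capturing groups, so `findall` returns the 1 full match string.

['lslsdpylp']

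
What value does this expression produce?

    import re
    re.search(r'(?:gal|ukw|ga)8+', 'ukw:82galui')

None

`re.search` tries every starting position until one works.
Here nothing in the string fits, so the call returns None.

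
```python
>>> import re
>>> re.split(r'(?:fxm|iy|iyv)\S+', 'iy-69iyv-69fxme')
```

`split` removes every match and returns the 2 fragments in between.

['', '']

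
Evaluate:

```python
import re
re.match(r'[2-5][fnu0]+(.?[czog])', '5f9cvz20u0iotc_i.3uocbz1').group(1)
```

'9c'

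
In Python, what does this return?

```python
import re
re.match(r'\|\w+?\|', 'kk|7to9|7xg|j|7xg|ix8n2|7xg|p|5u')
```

With `match`, the pattern is implicitly anchored at the beginning.
Here position 0 doesn't satisfy it, so the call returns None.

None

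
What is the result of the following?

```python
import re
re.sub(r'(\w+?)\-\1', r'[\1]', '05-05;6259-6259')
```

The backreference `\1` re-matches whatever the first group consumed, character for character.
`\1` in the replacement pulls in group 1's text for each match.

'[05];[6259]'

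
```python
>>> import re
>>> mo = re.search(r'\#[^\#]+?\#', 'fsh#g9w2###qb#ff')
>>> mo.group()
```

'#g9w2#'

The match spans [3:9] → '#g9w2#'.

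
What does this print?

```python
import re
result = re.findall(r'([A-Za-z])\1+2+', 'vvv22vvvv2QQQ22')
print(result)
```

A backreference is literal: `\1` must see the identical characters the first group matched.
Scanning left to right: at [0:5] match 'vvv22', group 1 = 'v'; at [5:10] match 'vvvv2', group 1 = 'v'; at [10:15] match 'QQQ22', group 1 = 'Q'.
One capturing group, so `findall` returns just the captured substring from each match — 3 in all.

['v', 'v', 'Q']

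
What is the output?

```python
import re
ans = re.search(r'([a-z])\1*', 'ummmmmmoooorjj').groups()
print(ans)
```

('u',)

A backreference is literal: `\1` must see the identical characters the first group matched.
`re.search` tries every starting position until one works.
The match spans [0:1] → 'u'.
Captured: group 1 = 'u'.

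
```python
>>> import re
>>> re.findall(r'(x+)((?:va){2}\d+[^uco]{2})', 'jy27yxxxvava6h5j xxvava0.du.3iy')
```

[('xxx', 'vava6h5'), ('xx', 'vava0.d')]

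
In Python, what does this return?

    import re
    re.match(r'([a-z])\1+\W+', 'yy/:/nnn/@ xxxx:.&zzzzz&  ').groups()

('y',)

The match spans [0:5] → 'yy/:/'.
Captured: group 1 = 'y'.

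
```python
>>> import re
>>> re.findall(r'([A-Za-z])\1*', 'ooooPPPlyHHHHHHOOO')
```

['o', 'P', 'l', 'y', 'H', 'O']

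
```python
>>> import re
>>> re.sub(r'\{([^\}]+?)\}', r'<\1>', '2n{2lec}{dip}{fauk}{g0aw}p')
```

Matches: at [2:8] → '{2lec}'; at [8:13] → '{dip}'; at [13:19] → '{fauk}'; at [19:25] → '{g0aw}'.
Each match is replaced using the text its own group 1 captured.

'2n<2lec><dip><fauk><g0aw>p'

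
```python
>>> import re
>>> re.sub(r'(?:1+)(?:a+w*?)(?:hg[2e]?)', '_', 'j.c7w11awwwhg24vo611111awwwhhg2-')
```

'j.c7w_4vo611111awwwhhg2-'

Pattern: one or more of a literal '1' (non-capturing group); then one or more of the literal 'a', then zero or more of the literal 'w' (lazy) (non-capturing group); then the literal 'hg', then optionally one of [2e] (non-capturing group).
Every occurrence is swapped for '_'.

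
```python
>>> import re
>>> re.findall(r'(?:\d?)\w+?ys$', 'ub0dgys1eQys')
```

['ub0dgys1eQys']

Pattern: optionally a digit (non-capturing group); then one or more of a word character (lazy), then the literal 'ys'; then anchored at the end.
Matches: at [0:12] → 'ub0dgys1eQys'.
No capturing groups, so `findall` returns the 1 full match string.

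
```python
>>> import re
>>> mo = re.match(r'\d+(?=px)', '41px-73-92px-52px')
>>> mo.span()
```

(0, 2)

The `(?=…)`/`(?<=…)` assertion just peeks at neighbouring text; it doesn't advance the match position.
`re.match` only tries the pattern at the start of the string.
The match spans [0:2] → '41'.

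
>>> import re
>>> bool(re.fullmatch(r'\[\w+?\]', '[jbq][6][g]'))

False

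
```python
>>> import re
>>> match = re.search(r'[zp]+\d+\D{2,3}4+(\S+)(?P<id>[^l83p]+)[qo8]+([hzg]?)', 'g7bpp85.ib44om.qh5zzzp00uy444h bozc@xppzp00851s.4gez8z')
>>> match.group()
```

'pp85.ib44om.qh5zzzp00uy444h boz'

This matches one or more of one of [zp], then one or more of a digit; then 2 to 3 of a non-digit, then one or more of the literal '4'; then one or more of a non-whitespace character (captured); then one or more of any character except [l83p] (captured as 'id'); then one or more of one of [qo8]; then optionally one of [hzg] (captured).
`search` walks the string left to right and returns the first match it finds.
The match spans [3:34] → 'pp85.ib44om.qh5zzzp00uy444h boz'.
Captured: group 1 = 'om.qh5zzzp00uy444h', group 2 = ' b', group 3 = 'z'.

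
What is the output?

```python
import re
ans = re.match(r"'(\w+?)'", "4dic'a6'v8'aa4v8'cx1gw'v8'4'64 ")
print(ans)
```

None

`re.match` only tries the pattern at the start of the string.
Here the string doesn't start with a match, so the call returns None.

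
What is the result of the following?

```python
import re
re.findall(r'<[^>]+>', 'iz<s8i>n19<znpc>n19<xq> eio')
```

['<s8i>', '<znpc>', '<xq>']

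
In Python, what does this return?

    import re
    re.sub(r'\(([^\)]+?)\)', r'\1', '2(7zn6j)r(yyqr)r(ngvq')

Matches: at [1:8] → '(7zn6j)'; at [9:15] → '(yyqr)'.
`\1` in the replacement pulls in group 1's text for each match.

'27zn6jryyqrr(ngvq'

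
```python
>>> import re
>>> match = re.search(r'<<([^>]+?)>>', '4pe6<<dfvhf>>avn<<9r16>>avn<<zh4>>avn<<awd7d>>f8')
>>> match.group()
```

'<<dfvhf>>'

`re.search` tries every starting position until one works.
The match spans [4:13] → '<<dfvhf>>'.
Captured: group 1 = 'dfvhf'.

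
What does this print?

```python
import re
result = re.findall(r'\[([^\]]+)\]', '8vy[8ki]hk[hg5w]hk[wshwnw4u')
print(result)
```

['8ki', 'hg5w']

One capturing group, so `findall` returns just the captured substring from each match — 2 in all.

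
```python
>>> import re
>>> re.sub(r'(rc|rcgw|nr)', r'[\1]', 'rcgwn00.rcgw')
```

'[rc]gwn00.[rc]gw'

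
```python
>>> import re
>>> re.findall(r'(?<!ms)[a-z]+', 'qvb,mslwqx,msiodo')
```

The negative lookahead/lookbehind blocks any match where the forbidden context is present.
Matches: at [0:3] → 'qvb'; at [4:10] → 'mslwqx'; at [11:17] → 'msiodo'.
`findall` yields the raw match text (3 of them) because the pattern has no groups.

['qvb', 'mslwqx', 'msiodo']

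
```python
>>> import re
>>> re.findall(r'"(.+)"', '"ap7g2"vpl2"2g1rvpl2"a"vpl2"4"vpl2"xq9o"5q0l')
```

With a single group, `findall` returns only what that group captured — 1 item.

['ap7g2"vpl2"2g1rvpl2"a"vpl2"4"vpl2"xq9o']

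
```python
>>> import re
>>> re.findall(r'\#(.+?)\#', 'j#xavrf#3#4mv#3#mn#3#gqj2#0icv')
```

['xavrf', '4mv', 'mn', 'gqj2']

`findall` collects group 1 from each match (4 total).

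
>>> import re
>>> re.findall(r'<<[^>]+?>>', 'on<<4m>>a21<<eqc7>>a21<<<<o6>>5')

['<<4m>>', '<<eqc7>>', '<<<<o6>>']

Matches: at [2:8] → '<<4m>>'; at [11:19] → '<<eqc7>>'; at [22:30] → '<<<<o6>>'.
No capturing groups, so `findall` returns the 3 full match strings.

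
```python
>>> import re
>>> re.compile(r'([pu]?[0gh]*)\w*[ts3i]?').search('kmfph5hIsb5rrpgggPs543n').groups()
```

('',)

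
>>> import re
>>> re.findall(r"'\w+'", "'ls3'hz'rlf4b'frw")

With no groups in the pattern, `findall` gives back each whole match — 2 here.

["'ls3'", "'rlf4b'"]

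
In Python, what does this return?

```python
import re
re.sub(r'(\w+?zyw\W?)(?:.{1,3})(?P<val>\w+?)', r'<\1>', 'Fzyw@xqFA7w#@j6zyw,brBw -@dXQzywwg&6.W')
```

'<Fzyw@>7w#@<j6zyw,> -@<dXQzyw>.W'

The pattern matches one or more of a word character (lazy), then the literal 'zyw', then optionally a non-word character (captured); then 1 to 3 of any character (non-capturing group); then one or more of a word character (lazy) (captured as 'val').
The `?` after the quantifier makes it lazy — it takes as little as possible before letting the rest of the pattern try.
Matches: at [0:9] → 'Fzyw@xqFA'; at [13:23] → 'j6zyw,brBw'; at [26:36] → 'dXQzywwg&6'.
`\1` in the replacement pulls in group 1's text for each match.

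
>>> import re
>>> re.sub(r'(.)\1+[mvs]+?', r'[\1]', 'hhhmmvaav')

'[h]mv[a]'

A backreference is literal: `\1` must see the identical characters the first group matched.
Matches: at [0:4] → 'hhhm'; at [6:9] → 'aav'.
The replacement refers to a captured group, so each match is rewritten using its own captured text.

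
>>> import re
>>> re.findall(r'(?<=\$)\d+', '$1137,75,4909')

['1137']

The `(?=…)`/`(?<=…)` assertion just peeks at neighbouring text; it doesn't advance the match position.
With no groups in the pattern, `findall` gives back each whole match — 1 here.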